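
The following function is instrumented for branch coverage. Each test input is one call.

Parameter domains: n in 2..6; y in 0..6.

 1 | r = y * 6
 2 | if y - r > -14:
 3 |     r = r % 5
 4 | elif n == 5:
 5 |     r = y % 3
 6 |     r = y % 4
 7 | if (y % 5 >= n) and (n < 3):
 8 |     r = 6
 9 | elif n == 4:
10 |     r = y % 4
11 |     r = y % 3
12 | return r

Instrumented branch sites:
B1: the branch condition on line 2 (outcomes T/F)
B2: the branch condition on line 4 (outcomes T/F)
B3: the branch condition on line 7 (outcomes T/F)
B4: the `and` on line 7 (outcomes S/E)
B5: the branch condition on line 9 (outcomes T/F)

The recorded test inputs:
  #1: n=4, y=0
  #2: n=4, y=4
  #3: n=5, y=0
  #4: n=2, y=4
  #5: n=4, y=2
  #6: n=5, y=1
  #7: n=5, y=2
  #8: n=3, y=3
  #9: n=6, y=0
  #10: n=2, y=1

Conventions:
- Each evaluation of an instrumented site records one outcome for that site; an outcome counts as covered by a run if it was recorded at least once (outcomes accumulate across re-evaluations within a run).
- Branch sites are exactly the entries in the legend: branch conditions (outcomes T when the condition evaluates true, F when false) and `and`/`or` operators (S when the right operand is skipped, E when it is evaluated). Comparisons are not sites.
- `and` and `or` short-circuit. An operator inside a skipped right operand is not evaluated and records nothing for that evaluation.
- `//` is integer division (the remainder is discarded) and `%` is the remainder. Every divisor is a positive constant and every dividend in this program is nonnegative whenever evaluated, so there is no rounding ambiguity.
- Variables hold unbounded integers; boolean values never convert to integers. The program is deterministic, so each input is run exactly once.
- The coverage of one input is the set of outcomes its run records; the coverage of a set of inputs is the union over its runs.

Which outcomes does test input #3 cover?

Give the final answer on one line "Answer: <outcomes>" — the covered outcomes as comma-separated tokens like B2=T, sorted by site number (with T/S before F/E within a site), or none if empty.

Tracing the run of input #3 (n=5, y=0):
  B1->T, B4->S, B3->F, B5->F
as a set, this run covers: B1=T, B3=F, B4=S, B5=F

Answer: B1=T, B3=F, B4=S, B5=F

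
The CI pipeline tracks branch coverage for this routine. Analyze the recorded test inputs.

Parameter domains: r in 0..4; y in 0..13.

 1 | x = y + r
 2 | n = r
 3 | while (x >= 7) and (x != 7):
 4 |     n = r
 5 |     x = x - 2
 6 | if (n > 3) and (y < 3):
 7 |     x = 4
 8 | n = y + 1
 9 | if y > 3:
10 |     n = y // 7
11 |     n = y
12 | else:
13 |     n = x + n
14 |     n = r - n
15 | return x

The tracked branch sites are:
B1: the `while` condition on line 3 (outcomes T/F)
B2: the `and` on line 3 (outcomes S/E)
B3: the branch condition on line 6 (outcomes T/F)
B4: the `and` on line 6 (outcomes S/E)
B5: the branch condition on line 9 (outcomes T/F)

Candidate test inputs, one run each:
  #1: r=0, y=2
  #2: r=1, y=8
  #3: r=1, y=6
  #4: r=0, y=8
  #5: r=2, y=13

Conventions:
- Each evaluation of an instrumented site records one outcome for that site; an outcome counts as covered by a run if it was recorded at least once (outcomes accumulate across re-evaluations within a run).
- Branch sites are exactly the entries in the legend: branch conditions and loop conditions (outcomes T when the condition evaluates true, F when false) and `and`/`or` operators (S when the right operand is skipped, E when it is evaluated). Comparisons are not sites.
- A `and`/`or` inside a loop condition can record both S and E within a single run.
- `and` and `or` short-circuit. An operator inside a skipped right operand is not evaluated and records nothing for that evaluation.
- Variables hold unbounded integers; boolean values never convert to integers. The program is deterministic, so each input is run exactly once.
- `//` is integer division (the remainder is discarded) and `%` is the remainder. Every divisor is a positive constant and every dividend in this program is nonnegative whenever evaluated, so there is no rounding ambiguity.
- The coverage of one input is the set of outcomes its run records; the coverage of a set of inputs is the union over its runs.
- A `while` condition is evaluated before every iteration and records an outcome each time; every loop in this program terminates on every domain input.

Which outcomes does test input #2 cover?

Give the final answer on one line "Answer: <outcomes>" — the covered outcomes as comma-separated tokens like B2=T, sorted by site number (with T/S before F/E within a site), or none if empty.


Tracing the run of input #2 (r=1, y=8):
  B2->E, B1->T, B2->E, B1->F, B4->S, B3->F, B5->T
deduplicating events, the covered set is: B1=T, B1=F, B2=E, B3=F, B4=S, B5=T
Answer: B1=T, B1=F, B2=E, B3=F, B4=S, B5=T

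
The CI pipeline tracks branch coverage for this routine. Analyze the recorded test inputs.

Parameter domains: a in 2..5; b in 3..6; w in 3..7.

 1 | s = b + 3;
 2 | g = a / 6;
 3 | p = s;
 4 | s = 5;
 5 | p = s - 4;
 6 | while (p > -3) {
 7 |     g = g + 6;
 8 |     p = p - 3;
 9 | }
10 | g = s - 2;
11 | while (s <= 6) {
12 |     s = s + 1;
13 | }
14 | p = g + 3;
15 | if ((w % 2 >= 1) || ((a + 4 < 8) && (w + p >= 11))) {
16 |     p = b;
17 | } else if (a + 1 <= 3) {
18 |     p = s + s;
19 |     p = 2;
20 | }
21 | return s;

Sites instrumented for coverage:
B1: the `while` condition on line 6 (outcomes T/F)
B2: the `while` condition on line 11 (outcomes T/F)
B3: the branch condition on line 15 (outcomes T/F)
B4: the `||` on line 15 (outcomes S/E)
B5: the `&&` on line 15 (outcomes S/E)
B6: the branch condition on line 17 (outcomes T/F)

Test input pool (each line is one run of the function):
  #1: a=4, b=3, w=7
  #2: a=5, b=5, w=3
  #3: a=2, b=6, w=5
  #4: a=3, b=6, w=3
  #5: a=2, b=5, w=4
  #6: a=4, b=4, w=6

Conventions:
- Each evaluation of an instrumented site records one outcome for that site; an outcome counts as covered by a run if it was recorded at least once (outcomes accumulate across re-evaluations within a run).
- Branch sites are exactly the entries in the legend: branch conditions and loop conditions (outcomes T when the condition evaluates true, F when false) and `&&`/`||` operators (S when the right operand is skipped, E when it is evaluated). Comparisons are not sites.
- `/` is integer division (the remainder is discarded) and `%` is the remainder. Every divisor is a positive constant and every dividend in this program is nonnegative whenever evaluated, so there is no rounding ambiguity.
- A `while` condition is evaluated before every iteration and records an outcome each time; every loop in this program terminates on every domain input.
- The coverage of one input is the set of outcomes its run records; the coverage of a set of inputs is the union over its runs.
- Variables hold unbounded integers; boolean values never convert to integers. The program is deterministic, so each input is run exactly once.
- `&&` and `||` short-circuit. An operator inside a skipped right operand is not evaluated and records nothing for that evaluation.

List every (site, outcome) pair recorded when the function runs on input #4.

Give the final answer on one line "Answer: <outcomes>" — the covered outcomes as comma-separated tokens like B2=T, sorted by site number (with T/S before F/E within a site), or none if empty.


Simulating input #4 (a=3, b=6, w=3) step by step:
  B1->T, B1->T, B1->F, B2->T, B2->T, B2->F, B4->S, B3->T
distinct outcomes covered: B1=T, B1=F, B2=T, B2=F, B3=T, B4=S
Answer: B1=T, B1=F, B2=T, B2=F, B3=T, B4=S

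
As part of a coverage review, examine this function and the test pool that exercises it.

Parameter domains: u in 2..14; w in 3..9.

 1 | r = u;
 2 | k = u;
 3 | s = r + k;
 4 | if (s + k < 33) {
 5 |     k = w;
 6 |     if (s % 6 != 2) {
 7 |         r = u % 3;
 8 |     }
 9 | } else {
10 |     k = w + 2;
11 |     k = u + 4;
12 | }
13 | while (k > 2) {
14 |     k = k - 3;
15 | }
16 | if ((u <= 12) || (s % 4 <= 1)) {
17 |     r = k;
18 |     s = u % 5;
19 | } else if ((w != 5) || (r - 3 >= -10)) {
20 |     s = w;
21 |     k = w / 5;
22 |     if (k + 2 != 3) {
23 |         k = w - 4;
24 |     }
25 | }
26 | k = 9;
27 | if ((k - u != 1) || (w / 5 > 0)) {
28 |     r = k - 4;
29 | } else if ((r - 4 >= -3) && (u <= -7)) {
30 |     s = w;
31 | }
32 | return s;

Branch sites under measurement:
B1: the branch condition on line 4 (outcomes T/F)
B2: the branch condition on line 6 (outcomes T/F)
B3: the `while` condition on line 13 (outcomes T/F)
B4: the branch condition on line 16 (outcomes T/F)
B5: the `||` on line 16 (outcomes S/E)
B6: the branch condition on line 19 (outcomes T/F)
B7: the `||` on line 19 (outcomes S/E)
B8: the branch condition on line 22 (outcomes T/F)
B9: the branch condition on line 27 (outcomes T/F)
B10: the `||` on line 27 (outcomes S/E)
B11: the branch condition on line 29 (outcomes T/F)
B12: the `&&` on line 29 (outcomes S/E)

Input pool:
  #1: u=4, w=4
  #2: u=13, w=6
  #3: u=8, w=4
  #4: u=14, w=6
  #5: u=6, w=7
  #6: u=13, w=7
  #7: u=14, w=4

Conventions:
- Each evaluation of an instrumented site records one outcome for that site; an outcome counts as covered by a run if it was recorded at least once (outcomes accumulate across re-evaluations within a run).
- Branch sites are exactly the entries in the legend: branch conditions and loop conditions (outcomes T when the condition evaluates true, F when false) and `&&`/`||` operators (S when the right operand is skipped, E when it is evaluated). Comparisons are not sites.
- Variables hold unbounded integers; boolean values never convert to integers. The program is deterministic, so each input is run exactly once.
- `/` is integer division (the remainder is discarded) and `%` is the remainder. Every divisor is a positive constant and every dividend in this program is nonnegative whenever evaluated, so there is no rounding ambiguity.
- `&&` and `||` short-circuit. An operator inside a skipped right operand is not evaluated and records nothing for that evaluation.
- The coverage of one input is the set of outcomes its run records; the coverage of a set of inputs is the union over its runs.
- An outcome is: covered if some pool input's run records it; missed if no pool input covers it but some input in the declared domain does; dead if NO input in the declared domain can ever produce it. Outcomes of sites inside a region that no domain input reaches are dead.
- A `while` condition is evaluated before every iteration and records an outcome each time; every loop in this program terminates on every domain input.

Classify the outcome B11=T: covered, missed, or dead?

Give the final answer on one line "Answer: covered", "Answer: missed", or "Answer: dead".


no pool input records B11=T
checking all 91 inputs in the declared domain: B11=T is never recorded -> dead
Answer: dead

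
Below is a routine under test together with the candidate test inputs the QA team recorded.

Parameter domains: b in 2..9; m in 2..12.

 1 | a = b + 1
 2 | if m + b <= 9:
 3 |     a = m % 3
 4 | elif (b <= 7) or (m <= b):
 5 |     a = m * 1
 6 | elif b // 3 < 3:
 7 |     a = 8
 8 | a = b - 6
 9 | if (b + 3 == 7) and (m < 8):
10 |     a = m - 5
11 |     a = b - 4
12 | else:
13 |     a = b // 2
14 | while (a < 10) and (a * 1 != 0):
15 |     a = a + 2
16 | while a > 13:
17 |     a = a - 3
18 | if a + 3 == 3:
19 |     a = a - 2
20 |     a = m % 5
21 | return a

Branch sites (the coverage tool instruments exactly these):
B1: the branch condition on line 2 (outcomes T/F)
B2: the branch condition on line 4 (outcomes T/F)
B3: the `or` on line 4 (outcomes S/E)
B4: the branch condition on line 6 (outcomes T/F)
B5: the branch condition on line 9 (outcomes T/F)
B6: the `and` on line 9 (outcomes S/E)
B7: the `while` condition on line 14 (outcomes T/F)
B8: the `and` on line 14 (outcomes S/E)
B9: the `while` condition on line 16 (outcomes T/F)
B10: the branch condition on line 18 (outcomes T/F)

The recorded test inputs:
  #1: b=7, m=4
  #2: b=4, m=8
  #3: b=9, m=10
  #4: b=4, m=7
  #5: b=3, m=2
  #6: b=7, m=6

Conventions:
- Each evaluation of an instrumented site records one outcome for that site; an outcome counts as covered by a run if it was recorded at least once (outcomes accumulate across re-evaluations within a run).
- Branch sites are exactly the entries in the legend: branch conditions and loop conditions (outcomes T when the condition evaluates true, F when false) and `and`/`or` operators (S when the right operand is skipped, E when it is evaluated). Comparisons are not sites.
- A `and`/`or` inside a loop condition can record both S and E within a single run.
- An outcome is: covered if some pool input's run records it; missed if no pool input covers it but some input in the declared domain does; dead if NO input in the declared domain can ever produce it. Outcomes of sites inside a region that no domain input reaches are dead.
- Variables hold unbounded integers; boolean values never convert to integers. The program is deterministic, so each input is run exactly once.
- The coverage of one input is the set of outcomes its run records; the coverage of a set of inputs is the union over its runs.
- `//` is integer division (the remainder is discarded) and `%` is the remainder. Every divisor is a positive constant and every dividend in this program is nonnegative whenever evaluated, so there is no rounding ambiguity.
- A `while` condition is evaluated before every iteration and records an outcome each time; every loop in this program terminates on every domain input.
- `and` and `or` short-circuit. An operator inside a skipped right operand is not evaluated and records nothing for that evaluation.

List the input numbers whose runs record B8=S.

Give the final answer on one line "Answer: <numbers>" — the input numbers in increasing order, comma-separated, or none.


input #1 (b=7, m=4): covers B8=S
input #2 (b=4, m=8): covers B8=S
input #3 (b=9, m=10): covers B8=S
input #4 (b=4, m=7): misses B8=S
input #5 (b=3, m=2): covers B8=S
input #6 (b=7, m=6): covers B8=S
Answer: 1, 2, 3, 5, 6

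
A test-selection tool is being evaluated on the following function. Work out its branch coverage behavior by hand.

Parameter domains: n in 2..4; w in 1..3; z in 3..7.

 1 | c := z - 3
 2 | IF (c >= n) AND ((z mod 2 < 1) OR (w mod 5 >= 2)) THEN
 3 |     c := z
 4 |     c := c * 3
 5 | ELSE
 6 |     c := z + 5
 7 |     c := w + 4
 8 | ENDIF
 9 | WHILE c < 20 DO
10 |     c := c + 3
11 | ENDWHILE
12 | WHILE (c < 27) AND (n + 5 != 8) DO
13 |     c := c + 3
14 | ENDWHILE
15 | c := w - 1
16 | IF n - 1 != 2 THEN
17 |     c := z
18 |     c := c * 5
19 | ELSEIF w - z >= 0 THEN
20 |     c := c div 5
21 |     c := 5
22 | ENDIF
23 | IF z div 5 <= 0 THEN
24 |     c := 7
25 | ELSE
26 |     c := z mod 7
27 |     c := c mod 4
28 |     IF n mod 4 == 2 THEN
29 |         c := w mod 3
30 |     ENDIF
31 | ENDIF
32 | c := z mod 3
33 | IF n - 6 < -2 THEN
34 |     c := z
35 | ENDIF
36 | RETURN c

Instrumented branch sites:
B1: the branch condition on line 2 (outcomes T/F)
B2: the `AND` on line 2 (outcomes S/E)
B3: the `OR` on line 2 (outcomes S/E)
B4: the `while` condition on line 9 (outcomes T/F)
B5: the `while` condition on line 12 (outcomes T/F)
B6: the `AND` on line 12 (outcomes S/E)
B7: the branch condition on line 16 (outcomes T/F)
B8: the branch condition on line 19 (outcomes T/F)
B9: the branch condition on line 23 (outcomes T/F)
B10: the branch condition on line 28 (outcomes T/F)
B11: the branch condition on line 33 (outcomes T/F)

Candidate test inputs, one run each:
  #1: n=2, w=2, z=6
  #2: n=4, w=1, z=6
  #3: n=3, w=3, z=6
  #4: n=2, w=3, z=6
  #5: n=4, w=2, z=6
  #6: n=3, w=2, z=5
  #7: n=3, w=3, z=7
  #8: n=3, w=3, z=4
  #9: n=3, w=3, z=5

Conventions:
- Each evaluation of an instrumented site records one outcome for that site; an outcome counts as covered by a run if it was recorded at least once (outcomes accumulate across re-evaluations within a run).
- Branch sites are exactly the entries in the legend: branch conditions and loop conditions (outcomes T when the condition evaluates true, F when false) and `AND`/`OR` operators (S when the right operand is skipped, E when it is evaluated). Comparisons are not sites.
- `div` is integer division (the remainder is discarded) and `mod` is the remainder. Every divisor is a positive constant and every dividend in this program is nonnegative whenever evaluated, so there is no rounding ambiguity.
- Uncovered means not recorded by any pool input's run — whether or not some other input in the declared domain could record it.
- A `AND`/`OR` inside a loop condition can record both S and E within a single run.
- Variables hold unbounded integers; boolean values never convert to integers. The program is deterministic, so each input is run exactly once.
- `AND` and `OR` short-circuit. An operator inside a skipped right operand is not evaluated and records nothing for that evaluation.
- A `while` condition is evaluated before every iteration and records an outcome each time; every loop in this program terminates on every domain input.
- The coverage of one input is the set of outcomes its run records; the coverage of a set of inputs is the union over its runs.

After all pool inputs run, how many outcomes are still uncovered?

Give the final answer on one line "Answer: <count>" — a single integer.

test 1 (n=2, w=2, z=6) fires B2->E, B3->S, B1->T, B4->T, B4->F, B6->E, B5->T, B6->E, B5->T, B6->S, B5->F, B7->T, B9->F, B10->T, ...; hits B1=T, B2=E, B3=S, B4=T, B4=F, B5=T, B5=F, B6=S, B6=E, B7=T, B9=F, B10=T, B11=T
test 2 (n=4, w=1, z=6) fires B2->S, B1->F, B4->T, B4->T, B4->T, B4->T, B4->T, B4->F, B6->E, B5->T, B6->E, B5->T, B6->E, B5->T, ...; hits B1=F, B2=S, B4=T, B4=F, B5=T, B5=F, B6=S, B6=E, B7=T, B9=F, B10=F, B11=F
test 3 (n=3, w=3, z=6) fires B2->E, B3->S, B1->T, B4->T, B4->F, B6->E, B5->F, B7->F, B8->F, B9->F, B10->F, B11->T; hits B1=T, B2=E, B3=S, B4=T, B4=F, B5=F, B6=E, B7=F, B8=F, B9=F, B10=F, B11=T
test 4 (n=2, w=3, z=6) fires B2->E, B3->S, B1->T, B4->T, B4->F, B6->E, B5->T, B6->E, B5->T, B6->S, B5->F, B7->T, B9->F, B10->T, ...; hits B1=T, B2=E, B3=S, B4=T, B4=F, B5=T, B5=F, B6=S, B6=E, B7=T, B9=F, B10=T, B11=T
test 5 (n=4, w=2, z=6) fires B2->S, B1->F, B4->T, B4->T, B4->T, B4->T, B4->T, B4->F, B6->E, B5->T, B6->E, B5->T, B6->S, B5->F, ...; hits B1=F, B2=S, B4=T, B4=F, B5=T, B5=F, B6=S, B6=E, B7=T, B9=F, B10=F, B11=F
test 6 (n=3, w=2, z=5) fires B2->S, B1->F, B4->T, B4->T, B4->T, B4->T, B4->T, B4->F, B6->E, B5->F, B7->F, B8->F, B9->F, B10->F, ...; hits B1=F, B2=S, B4=T, B4=F, B5=F, B6=E, B7=F, B8=F, B9=F, B10=F, B11=T
test 7 (n=3, w=3, z=7) fires B2->E, B3->E, B1->T, B4->F, B6->E, B5->F, B7->F, B8->F, B9->F, B10->F, B11->T; hits B1=T, B2=E, B3=E, B4=F, B5=F, B6=E, B7=F, B8=F, B9=F, B10=F, B11=T
test 8 (n=3, w=3, z=4) fires B2->S, B1->F, B4->T, B4->T, B4->T, B4->T, B4->T, B4->F, B6->E, B5->F, B7->F, B8->F, B9->T, B11->T; hits B1=F, B2=S, B4=T, B4=F, B5=F, B6=E, B7=F, B8=F, B9=T, B11=T
test 9 (n=3, w=3, z=5) fires B2->S, B1->F, B4->T, B4->T, B4->T, B4->T, B4->T, B4->F, B6->E, B5->F, B7->F, B8->F, B9->F, B10->F, ...; hits B1=F, B2=S, B4=T, B4=F, B5=F, B6=E, B7=F, B8=F, B9=F, B10=F, B11=T
union over the pool: B1=T, B1=F, B2=S, B2=E, B3=S, B3=E, B4=T, B4=F, B5=T, B5=F, B6=S, B6=E, B7=T, B7=F, B8=F, B9=T, B9=F, B10=T, B10=F, B11=T, B11=F
uncovered (1 of 22): B8=T

Answer: 1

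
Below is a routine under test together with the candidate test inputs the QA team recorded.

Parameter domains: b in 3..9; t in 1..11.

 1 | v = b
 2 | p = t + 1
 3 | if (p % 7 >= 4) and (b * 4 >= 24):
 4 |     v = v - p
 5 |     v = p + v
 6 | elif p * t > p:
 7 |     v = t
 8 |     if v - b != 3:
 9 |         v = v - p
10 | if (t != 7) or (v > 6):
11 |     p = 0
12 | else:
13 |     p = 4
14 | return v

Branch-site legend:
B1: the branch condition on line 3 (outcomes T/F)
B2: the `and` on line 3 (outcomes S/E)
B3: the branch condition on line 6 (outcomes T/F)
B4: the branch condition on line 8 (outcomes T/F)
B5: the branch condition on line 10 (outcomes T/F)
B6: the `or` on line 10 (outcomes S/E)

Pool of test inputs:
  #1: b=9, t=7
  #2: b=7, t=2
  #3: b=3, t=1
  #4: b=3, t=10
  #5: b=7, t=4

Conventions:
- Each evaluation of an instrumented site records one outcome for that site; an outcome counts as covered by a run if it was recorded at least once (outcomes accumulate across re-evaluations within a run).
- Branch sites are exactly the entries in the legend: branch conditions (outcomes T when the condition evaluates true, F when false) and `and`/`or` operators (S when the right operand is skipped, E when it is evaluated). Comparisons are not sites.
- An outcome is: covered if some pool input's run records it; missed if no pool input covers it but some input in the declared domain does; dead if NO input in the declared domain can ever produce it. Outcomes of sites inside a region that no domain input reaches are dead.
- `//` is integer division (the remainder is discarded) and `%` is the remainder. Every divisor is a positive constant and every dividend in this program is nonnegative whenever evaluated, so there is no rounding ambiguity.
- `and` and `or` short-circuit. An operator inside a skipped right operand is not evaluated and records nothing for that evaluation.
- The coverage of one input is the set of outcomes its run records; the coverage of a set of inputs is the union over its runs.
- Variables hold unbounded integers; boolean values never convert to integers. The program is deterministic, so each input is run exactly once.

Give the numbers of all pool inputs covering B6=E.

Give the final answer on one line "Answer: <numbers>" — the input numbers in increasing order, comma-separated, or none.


input #1 (b=9, t=7): covers B6=E
input #2 (b=7, t=2): misses B6=E
input #3 (b=3, t=1): misses B6=E
input #4 (b=3, t=10): misses B6=E
input #5 (b=7, t=4): misses B6=E
Answer: 1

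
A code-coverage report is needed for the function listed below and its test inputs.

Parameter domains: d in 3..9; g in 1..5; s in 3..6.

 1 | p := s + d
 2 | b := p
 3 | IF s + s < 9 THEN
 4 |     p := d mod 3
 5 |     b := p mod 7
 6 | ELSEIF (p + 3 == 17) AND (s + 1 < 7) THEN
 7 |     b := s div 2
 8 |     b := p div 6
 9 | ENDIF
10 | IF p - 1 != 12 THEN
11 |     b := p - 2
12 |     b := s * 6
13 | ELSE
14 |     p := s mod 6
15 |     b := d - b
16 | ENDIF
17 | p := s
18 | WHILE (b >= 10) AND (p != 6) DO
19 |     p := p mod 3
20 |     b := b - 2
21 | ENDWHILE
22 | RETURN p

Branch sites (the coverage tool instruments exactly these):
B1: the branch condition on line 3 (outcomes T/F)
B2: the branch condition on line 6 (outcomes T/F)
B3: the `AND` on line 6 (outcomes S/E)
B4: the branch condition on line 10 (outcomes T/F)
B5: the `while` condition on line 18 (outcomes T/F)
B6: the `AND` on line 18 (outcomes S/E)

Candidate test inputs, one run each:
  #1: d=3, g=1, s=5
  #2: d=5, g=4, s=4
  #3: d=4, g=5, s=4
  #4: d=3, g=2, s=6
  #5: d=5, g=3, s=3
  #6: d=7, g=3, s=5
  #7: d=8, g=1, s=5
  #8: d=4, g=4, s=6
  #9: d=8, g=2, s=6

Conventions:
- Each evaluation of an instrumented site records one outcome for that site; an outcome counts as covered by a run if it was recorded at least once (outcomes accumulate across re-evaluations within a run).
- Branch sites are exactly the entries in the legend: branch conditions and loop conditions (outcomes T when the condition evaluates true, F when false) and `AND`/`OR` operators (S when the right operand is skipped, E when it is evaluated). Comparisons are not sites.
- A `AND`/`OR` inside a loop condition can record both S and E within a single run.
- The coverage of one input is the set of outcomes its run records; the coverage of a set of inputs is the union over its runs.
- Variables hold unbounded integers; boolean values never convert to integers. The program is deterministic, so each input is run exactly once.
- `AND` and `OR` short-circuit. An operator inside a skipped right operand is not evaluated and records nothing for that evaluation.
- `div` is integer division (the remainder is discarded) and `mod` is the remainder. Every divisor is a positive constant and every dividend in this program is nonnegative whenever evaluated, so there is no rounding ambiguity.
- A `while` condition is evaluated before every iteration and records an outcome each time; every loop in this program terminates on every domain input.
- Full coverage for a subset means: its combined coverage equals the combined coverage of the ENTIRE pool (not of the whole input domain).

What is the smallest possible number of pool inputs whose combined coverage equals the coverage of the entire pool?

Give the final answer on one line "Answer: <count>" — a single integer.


#1 (d=3, g=1, s=5) -> covered: B1=F, B2=F, B3=S, B4=T, B5=T, B5=F, B6=S, B6=E
#2 (d=5, g=4, s=4) -> covered: B1=T, B4=T, B5=T, B5=F, B6=S, B6=E
#3 (d=4, g=5, s=4) -> covered: B1=T, B4=T, B5=T, B5=F, B6=S, B6=E
#4 (d=3, g=2, s=6) -> covered: B1=F, B2=F, B3=S, B4=T, B5=F, B6=E
#5 (d=5, g=3, s=3) -> covered: B1=T, B4=T, B5=T, B5=F, B6=S, B6=E
#6 (d=7, g=3, s=5) -> covered: B1=F, B2=F, B3=S, B4=T, B5=T, B5=F, B6=S, B6=E
#7 (d=8, g=1, s=5) -> covered: B1=F, B2=F, B3=S, B4=F, B5=F, B6=S
#8 (d=4, g=4, s=6) -> covered: B1=F, B2=F, B3=S, B4=T, B5=F, B6=E
#9 (d=8, g=2, s=6) -> covered: B1=F, B2=F, B3=E, B4=T, B5=F, B6=E
pool-wide coverage (11 outcomes): B1=T, B1=F, B2=F, B3=S, B3=E, B4=T, B4=F, B5=T, B5=F, B6=S, B6=E
size 1 is not enough: best union over all size-1 subsets is 8/11
size 2 is not enough: best union over all size-2 subsets is 10/11
inputs {2, 7, 9} (size 3) cover everything; no size-3 subset with a lexicographically smaller index list covers all 11
Answer: 3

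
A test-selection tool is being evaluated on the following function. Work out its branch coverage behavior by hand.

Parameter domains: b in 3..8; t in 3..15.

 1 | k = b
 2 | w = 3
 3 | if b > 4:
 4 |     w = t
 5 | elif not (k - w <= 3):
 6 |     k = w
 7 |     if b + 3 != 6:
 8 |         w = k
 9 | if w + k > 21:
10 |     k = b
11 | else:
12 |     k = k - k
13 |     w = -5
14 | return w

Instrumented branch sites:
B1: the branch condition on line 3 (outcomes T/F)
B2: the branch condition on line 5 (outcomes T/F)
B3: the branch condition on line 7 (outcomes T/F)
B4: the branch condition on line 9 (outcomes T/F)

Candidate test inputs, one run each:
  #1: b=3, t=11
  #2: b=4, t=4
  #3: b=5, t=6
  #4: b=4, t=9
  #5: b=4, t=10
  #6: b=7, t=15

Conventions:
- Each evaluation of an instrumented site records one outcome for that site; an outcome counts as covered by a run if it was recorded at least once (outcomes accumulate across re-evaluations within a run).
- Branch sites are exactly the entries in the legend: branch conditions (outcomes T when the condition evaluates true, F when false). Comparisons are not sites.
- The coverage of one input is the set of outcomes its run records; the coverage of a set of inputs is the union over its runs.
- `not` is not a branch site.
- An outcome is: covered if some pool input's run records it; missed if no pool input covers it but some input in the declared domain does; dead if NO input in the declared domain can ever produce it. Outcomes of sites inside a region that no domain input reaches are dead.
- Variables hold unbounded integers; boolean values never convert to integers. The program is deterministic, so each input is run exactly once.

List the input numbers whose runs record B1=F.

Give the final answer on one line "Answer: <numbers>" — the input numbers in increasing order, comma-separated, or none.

input #1 (b=3, t=11): hits B1=F
input #2 (b=4, t=4): hits B1=F
input #3 (b=5, t=6): never hits B1=F
input #4 (b=4, t=9): hits B1=F
input #5 (b=4, t=10): hits B1=F
input #6 (b=7, t=15): never hits B1=F

Answer: 1, 2, 4, 5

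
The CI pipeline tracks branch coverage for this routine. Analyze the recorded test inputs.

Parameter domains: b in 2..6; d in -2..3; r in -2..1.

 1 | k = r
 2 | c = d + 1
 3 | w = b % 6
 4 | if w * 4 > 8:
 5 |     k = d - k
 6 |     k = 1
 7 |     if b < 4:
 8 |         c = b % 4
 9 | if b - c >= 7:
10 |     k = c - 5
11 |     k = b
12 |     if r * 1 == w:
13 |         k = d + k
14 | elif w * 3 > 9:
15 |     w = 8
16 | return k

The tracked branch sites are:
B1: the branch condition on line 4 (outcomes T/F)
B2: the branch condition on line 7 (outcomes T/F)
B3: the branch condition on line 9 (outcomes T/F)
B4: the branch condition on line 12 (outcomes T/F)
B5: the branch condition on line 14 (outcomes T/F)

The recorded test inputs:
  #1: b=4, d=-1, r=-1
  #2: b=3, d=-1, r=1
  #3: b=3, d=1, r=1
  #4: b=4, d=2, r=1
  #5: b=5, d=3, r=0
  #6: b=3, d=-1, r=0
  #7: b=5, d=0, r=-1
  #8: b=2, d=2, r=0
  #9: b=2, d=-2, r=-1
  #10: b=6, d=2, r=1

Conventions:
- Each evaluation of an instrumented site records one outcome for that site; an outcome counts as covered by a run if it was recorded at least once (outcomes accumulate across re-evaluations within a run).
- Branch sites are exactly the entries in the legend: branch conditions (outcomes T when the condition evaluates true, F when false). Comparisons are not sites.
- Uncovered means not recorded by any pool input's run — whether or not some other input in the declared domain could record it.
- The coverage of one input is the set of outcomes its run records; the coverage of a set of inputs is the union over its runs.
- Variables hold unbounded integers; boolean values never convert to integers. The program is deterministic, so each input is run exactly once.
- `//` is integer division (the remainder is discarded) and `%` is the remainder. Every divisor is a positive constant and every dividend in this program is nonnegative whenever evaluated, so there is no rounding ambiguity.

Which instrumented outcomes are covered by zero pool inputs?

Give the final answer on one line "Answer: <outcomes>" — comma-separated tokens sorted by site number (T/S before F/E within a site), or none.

#1 (b=4, d=-1, r=-1) -> B1->T, B2->F, B3->F, B5->T; covered: B1=T, B2=F, B3=F, B5=T
#2 (b=3, d=-1, r=1) -> B1->T, B2->T, B3->F, B5->F; covered: B1=T, B2=T, B3=F, B5=F
#3 (b=3, d=1, r=1) -> B1->T, B2->T, B3->F, B5->F; covered: B1=T, B2=T, B3=F, B5=F
#4 (b=4, d=2, r=1) -> B1->T, B2->F, B3->F, B5->T; covered: B1=T, B2=F, B3=F, B5=T
#5 (b=5, d=3, r=0) -> B1->T, B2->F, B3->F, B5->T; covered: B1=T, B2=F, B3=F, B5=T
#6 (b=3, d=-1, r=0) -> B1->T, B2->T, B3->F, B5->F; covered: B1=T, B2=T, B3=F, B5=F
#7 (b=5, d=0, r=-1) -> B1->T, B2->F, B3->F, B5->T; covered: B1=T, B2=F, B3=F, B5=T
#8 (b=2, d=2, r=0) -> B1->F, B3->F, B5->F; covered: B1=F, B3=F, B5=F
#9 (b=2, d=-2, r=-1) -> B1->F, B3->F, B5->F; covered: B1=F, B3=F, B5=F
#10 (b=6, d=2, r=1) -> B1->F, B3->F, B5->F; covered: B1=F, B3=F, B5=F
union over the pool: B1=T, B1=F, B2=T, B2=F, B3=F, B5=T, B5=F
uncovered (3 of 10): B3=T, B4=T, B4=F

Answer: B3=T, B4=T, B4=F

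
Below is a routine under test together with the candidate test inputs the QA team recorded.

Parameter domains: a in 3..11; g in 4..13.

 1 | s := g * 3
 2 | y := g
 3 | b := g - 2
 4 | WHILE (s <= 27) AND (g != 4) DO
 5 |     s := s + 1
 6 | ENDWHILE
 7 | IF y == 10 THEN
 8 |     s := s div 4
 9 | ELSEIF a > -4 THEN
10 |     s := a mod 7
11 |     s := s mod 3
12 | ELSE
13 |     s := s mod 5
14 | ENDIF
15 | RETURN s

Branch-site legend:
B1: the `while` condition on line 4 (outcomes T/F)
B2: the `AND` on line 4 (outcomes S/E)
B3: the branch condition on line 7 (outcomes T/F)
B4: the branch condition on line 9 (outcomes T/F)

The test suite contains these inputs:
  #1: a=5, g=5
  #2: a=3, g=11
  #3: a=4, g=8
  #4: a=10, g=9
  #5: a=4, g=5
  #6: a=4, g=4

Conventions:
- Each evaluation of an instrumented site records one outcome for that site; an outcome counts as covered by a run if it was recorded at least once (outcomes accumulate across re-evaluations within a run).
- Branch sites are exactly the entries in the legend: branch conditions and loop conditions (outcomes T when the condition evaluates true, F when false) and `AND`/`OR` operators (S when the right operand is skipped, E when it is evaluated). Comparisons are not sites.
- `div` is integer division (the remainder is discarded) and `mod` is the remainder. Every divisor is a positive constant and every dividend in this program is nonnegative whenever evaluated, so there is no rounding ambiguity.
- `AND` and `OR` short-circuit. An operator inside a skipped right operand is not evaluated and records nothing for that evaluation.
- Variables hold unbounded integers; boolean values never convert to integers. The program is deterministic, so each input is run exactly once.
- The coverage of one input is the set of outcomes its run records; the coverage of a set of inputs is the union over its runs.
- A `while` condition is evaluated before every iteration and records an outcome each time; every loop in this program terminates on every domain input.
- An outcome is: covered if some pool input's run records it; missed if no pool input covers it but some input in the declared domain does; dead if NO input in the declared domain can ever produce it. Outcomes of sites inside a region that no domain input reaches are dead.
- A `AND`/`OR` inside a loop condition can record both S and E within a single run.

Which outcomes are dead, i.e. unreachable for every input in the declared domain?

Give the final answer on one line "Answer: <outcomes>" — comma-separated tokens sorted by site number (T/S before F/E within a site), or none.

exhaustive pass over the 90-input domain:
  B4=F: unreachable across the whole domain -> dead
  reachable outcomes have witnesses, e.g. B1=T (e.g. a=3, g=5), B1=F (e.g. a=3, g=4), B2=S (e.g. a=3, g=5), B2=E (e.g. a=3, g=4)

Answer: B4=F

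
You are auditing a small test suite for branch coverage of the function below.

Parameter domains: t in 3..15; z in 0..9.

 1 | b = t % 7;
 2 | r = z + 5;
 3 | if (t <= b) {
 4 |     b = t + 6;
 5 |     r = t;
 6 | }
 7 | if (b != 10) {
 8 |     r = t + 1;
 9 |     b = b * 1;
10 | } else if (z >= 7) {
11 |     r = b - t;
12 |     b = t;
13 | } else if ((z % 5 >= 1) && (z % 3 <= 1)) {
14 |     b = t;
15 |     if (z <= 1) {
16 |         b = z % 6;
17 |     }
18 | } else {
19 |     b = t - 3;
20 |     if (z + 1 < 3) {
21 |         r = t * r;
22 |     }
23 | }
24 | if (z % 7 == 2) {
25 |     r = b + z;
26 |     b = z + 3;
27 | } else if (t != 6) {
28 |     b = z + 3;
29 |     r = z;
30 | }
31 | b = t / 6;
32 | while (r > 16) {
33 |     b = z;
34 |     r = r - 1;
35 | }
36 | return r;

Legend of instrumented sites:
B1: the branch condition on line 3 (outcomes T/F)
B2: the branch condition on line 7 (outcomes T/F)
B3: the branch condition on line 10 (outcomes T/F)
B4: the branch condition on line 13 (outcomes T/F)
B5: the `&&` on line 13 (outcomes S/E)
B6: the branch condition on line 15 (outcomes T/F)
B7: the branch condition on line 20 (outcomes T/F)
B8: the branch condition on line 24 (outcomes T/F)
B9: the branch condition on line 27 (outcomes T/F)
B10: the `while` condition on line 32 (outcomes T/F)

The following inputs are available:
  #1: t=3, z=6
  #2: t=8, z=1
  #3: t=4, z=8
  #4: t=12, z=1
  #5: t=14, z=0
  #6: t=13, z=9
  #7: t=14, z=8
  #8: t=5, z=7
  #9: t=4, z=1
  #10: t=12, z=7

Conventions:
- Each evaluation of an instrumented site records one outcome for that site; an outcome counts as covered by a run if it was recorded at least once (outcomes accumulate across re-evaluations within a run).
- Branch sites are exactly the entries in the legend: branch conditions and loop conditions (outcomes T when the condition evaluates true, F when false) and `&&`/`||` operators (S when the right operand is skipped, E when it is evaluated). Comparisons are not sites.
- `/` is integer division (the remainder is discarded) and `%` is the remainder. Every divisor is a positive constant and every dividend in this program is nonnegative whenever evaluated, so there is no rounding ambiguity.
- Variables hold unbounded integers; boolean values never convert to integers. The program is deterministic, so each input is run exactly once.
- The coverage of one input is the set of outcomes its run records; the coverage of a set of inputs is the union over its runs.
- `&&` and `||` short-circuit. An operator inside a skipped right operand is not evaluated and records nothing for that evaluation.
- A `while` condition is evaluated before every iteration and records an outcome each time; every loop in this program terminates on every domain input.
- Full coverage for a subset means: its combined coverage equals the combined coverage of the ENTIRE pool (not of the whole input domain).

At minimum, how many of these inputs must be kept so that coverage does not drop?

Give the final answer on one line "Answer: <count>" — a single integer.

input #1, t=3, z=6: events B1->T, B2->T, B8->F, B9->T, B10->F; outcomes B1=T, B2=T, B8=F, B9=T, B10=F
input #2, t=8, z=1: events B1->F, B2->T, B8->F, B9->T, B10->F; outcomes B1=F, B2=T, B8=F, B9=T, B10=F
input #3, t=4, z=8: events B1->T, B2->F, B3->T, B8->F, B9->T, B10->F; outcomes B1=T, B2=F, B3=T, B8=F, B9=T, B10=F
input #4, t=12, z=1: events B1->F, B2->T, B8->F, B9->T, B10->F; outcomes B1=F, B2=T, B8=F, B9=T, B10=F
input #5, t=14, z=0: events B1->F, B2->T, B8->F, B9->T, B10->F; outcomes B1=F, B2=T, B8=F, B9=T, B10=F
input #6, t=13, z=9: events B1->F, B2->T, B8->T, B10->F; outcomes B1=F, B2=T, B8=T, B10=F
input #7, t=14, z=8: events B1->F, B2->T, B8->F, B9->T, B10->F; outcomes B1=F, B2=T, B8=F, B9=T, B10=F
input #8, t=5, z=7: events B1->T, B2->T, B8->F, B9->T, B10->F; outcomes B1=T, B2=T, B8=F, B9=T, B10=F
input #9, t=4, z=1: events B1->T, B2->F, B3->F, B5->E, B4->T, B6->T, B8->F, B9->T, B10->F; outcomes B1=T, B2=F, B3=F, B4=T, B5=E, B6=T, B8=F, B9=T, B10=F
input #10, t=12, z=7: events B1->F, B2->T, B8->F, B9->T, B10->F; outcomes B1=F, B2=T, B8=F, B9=T, B10=F
the full pool covers 13 outcomes: B1=T, B1=F, B2=T, B2=F, B3=T, B3=F, B4=T, B5=E, B6=T, B8=T, B8=F, B9=T, B10=F
size 1 is not enough: best union over all size-1 subsets is 9/13
size 2 is not enough: best union over all size-2 subsets is 12/13
the canonical winner is {3, 6, 9}: size 3, full 13-outcome coverage, earliest index list among size-3 covers

Answer: 3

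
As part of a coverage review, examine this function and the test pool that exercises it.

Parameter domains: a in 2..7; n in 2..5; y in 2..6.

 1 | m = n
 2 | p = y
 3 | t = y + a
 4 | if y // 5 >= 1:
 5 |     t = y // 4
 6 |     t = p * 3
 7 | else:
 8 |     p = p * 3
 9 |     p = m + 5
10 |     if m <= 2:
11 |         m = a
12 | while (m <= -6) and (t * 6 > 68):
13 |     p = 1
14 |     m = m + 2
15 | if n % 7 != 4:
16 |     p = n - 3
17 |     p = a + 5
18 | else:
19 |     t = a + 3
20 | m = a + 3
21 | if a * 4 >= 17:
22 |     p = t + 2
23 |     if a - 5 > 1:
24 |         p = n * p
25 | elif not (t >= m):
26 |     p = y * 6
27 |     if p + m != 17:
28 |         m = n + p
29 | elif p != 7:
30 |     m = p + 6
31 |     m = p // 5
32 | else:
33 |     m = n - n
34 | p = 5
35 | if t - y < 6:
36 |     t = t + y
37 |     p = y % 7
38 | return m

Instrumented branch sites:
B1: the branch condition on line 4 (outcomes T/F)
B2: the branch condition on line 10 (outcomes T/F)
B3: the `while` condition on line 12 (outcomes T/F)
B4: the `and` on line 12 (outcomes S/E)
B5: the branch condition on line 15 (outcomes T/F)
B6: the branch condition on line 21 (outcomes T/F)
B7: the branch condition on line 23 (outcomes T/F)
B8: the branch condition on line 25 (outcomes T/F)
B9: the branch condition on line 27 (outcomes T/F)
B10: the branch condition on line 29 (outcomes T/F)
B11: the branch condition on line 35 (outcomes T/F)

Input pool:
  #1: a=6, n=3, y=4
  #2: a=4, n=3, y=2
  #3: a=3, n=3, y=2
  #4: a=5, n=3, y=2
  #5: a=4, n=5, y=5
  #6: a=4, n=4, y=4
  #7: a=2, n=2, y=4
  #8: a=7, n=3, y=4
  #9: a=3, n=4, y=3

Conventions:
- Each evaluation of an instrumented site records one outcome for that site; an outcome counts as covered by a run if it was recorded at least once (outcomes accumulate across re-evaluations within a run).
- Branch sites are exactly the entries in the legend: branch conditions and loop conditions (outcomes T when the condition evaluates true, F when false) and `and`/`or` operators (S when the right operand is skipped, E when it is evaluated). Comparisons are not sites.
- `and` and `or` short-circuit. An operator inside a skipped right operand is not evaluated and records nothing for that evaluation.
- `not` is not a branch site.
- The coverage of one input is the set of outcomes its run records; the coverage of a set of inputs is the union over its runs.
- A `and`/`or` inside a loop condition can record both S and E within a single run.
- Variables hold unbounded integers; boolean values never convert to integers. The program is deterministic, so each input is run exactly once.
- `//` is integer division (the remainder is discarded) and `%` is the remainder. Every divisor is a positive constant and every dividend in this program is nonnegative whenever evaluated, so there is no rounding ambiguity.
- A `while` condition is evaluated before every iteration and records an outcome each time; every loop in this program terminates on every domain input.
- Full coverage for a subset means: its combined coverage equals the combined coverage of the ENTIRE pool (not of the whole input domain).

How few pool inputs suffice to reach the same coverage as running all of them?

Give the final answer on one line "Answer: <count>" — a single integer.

run #1 (a=6, n=3, y=4) runs B1->F, B2->F, B4->S, B3->F, B5->T, B6->T, B7->F, B11->F; records B1=F, B2=F, B3=F, B4=S, B5=T, B6=T, B7=F, B11=F
run #2 (a=4, n=3, y=2) runs B1->F, B2->F, B4->S, B3->F, B5->T, B6->F, B8->T, B9->T, B11->T; records B1=F, B2=F, B3=F, B4=S, B5=T, B6=F, B8=T, B9=T, B11=T
run #3 (a=3, n=3, y=2) runs B1->F, B2->F, B4->S, B3->F, B5->T, B6->F, B8->T, B9->T, B11->T; records B1=F, B2=F, B3=F, B4=S, B5=T, B6=F, B8=T, B9=T, B11=T
run #4 (a=5, n=3, y=2) runs B1->F, B2->F, B4->S, B3->F, B5->T, B6->T, B7->F, B11->T; records B1=F, B2=F, B3=F, B4=S, B5=T, B6=T, B7=F, B11=T
run #5 (a=4, n=5, y=5) runs B1->T, B4->S, B3->F, B5->T, B6->F, B8->F, B10->T, B11->F; records B1=T, B3=F, B4=S, B5=T, B6=F, B8=F, B10=T, B11=F
run #6 (a=4, n=4, y=4) runs B1->F, B2->F, B4->S, B3->F, B5->F, B6->F, B8->F, B10->T, B11->T; records B1=F, B2=F, B3=F, B4=S, B5=F, B6=F, B8=F, B10=T, B11=T
run #7 (a=2, n=2, y=4) runs B1->F, B2->T, B4->S, B3->F, B5->T, B6->F, B8->F, B10->F, B11->T; records B1=F, B2=T, B3=F, B4=S, B5=T, B6=F, B8=F, B10=F, B11=T
run #8 (a=7, n=3, y=4) runs B1->F, B2->F, B4->S, B3->F, B5->T, B6->T, B7->T, B11->F; records B1=F, B2=F, B3=F, B4=S, B5=T, B6=T, B7=T, B11=F
run #9 (a=3, n=4, y=3) runs B1->F, B2->F, B4->S, B3->F, B5->F, B6->F, B8->F, B10->T, B11->T; records B1=F, B2=F, B3=F, B4=S, B5=F, B6=F, B8=F, B10=T, B11=T
the full pool covers 19 outcomes: B1=T, B1=F, B2=T, B2=F, B3=F, B4=S, B5=T, B5=F, B6=T, B6=F, B7=T, B7=F, B8=T, B8=F, B9=T, B10=T, B10=F, B11=T, B11=F
size 1 is not enough: best union over all size-1 subsets is 9/19
size 2 is not enough: best union over all size-2 subsets is 13/19
size 3 is not enough: best union over all size-3 subsets is 15/19
size 4 is not enough: best union over all size-4 subsets is 17/19
size 5 is not enough: best union over all size-5 subsets is 18/19
the canonical winner is {1, 2, 5, 6, 7, 8}: size 6, full 19-outcome coverage, earliest index list among size-6 covers

Answer: 6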